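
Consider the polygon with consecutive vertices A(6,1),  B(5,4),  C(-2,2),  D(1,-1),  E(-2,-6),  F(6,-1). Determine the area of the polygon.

Apply the surveyor's formula: 2A = Σ (x_i·y_{i+1} − x_{i+1}·y_i), indices taken mod 6.
Σ = (19) + (18) + (0) + (-8) + (38) + (12) = 79
Area = |Σ|/2 = 39.5.

39.5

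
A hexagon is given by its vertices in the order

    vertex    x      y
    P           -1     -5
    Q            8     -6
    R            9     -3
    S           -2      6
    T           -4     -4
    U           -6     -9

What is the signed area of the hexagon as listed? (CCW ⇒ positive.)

94.5

P→Q: (-1)(-6) − (8)(-5) = 46
Q→R: (8)(-3) − (9)(-6) = 30
R→S: (9)(6) − (-2)(-3) = 48
S→T: (-2)(-4) − (-4)(6) = 32
T→U: (-4)(-9) − (-6)(-4) = 12
U→P: (-6)(-5) − (-1)(-9) = 21
Σ = 189
Signed area = Σ/2 = 94.5 (positive ⇒ counter-clockwise traversal).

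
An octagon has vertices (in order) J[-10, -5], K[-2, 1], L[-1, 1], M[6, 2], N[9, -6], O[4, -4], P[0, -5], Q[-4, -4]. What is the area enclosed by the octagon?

Apply the shoelace (surveyor's) formula: 2A = Σ (x_i·y_{i+1} − x_{i+1}·y_i), indices taken mod 8.
Σ = (-20) + (-1) + (-8) + (-54) + (-12) + (-20) + (-20) + (-20) = -155
Area = |Σ|/2 = 77.5.

77.5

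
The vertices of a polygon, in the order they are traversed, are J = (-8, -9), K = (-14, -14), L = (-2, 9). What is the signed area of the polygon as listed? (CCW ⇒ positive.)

Apply the surveyor's formula: 2A = Σ (x_i·y_{i+1} − x_{i+1}·y_i), indices taken mod 3.
Σ = (-14) + (-154) + (90) = -78
Signed area = Σ/2 = -39 (negative ⇒ clockwise traversal).

-39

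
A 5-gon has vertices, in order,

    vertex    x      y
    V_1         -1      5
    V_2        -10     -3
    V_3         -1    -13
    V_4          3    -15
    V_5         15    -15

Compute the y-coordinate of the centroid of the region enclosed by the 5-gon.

-1573/237

Apply Gauss's area formula. First the cross-terms c_i = x_i·y_{i+1} − x_{i+1}·y_i:
  53, 127, 54, 180, 60  ⇒  2A = 474, A = 237.
Then Σ (y_i + y_{i+1})·c_i = -9438, so ȳ = -9438 / (6·237) = -1573/237.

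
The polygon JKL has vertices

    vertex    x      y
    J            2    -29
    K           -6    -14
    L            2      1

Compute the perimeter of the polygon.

|JK| = √((-8)² + (15)²) = √289 = 17
|KL| = √((8)² + (15)²) = √289 = 17
|LJ| = √((0)² + (-30)²) = √900 = 30
Perimeter = 17 + 17 + 30 = 64.

64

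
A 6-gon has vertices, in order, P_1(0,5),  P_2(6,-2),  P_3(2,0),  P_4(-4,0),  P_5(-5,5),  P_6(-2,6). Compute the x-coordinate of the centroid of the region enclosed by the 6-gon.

-16/19

Apply the shoelace formula. First the cross-terms c_i = x_i·y_{i+1} − x_{i+1}·y_i:
  -30, 4, 0, -20, -20, -10  ⇒  2A = -76, A = -38.
Then Σ (x_i + x_{i+1})·c_i = 192, so x̄ = 192 / (6·(-38)) = -16/19.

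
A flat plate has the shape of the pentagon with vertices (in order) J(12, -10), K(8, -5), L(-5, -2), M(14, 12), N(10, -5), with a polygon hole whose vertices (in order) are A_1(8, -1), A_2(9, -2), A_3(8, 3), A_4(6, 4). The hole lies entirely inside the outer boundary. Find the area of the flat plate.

Outer boundary:
Apply the shoelace formula: 2A = Σ (x_i·y_{i+1} − x_{i+1}·y_i), indices taken mod 5.
J→K: (12)(-5) − (8)(-10) = 20
K→L: (8)(-2) − (-5)(-5) = -41
L→M: (-5)(12) − (14)(-2) = -32
M→N: (14)(-5) − (10)(12) = -190
N→J: (10)(-10) − (12)(-5) = -40
Σ = -283
Area = |Σ|/2 = 141.5.
Hole:
Cross-terms: -7, 43, 14, -38  ⇒  Σ = 12
Area = |Σ|/2 = 6.
Net area = 141.5 − 6 = 135.5.

135.5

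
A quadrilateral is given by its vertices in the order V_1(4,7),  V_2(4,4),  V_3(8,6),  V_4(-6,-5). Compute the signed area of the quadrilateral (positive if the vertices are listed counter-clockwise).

-23

V_1→V_2: (4)(4) − (4)(7) = -12
V_2→V_3: (4)(6) − (8)(4) = -8
V_3→V_4: (8)(-5) − (-6)(6) = -4
V_4→V_1: (-6)(7) − (4)(-5) = -22
Σ = -46
Signed area = Σ/2 = -23 (negative ⇒ clockwise traversal).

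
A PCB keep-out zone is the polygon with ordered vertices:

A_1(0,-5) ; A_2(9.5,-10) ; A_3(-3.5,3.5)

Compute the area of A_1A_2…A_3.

A_1→A_2: (0)(-10) − (9.5)(-5) = 47.5
A_2→A_3: (9.5)(3.5) − (-3.5)(-10) = -1.75
A_3→A_1: (-3.5)(-5) − (0)(3.5) = 17.5
Σ = 63.25
Area = |Σ|/2 = 31.625.

31.625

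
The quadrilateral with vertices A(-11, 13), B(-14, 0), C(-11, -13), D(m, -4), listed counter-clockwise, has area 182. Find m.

Write out the shoelace sum; only the two edges meeting at D involve m:
2·Area = [((-11)·(-4) − m·(-13)) + (m·13 − (-11)·(-4))] + 364
       = 26·m + 364 = 364
⇒ m = 0.

0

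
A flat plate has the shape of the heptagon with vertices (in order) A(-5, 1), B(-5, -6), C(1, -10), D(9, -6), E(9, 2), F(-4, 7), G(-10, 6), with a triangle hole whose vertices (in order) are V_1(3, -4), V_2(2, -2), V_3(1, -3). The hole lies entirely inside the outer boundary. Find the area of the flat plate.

190.5

Outer boundary:
Apply the surveyor's formula: 2A = Σ (x_i·y_{i+1} − x_{i+1}·y_i), indices taken mod 7.
A→B: (-5)(-6) − (-5)(1) = 35
B→C: (-5)(-10) − (1)(-6) = 56
C→D: (1)(-6) − (9)(-10) = 84
D→E: (9)(2) − (9)(-6) = 72
E→F: (9)(7) − (-4)(2) = 71
F→G: (-4)(6) − (-10)(7) = 46
G→A: (-10)(1) − (-5)(6) = 20
Σ = 384
Area = |Σ|/2 = 192.
Hole:
Σ = (2) + (-4) + (5) = 3
Area = |Σ|/2 = 1.5.
Net area = 192 − 1.5 = 190.5.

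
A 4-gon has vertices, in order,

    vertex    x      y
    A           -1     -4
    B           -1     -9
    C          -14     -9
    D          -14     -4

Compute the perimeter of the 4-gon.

|AB| = √((0)² + (-5)²) = √25 = 5
|BC| = √((-13)² + (0)²) = √169 = 13
|CD| = √((0)² + (5)²) = √25 = 5
|DA| = √((13)² + (0)²) = √169 = 13
Perimeter = 5 + 13 + 5 + 13 = 36.

36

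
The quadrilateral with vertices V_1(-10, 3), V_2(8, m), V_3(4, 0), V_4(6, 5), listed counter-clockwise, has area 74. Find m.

The doubled signed area Σ (x_i y_{i+1} − x_{i+1} y_i) is linear in m.
With m=0 it equals 64; the coefficient of m is -14 (from the two edges through V_2).
So -14·m + 64 = 2·74 = 148 ⇒ m = -6.

-6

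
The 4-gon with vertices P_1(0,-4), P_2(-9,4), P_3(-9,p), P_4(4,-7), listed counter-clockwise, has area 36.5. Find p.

-2

Write out the shoelace sum; only the two edges meeting at P_3 involve p:
2·Area = [((-9)·p − (-9)·4) + ((-9)·(-7) − 4·p)] + -52
       = -13·p + 47 = 73
⇒ p = -2.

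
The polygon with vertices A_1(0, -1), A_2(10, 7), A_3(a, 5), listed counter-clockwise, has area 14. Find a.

The doubled signed area Σ (x_i y_{i+1} − x_{i+1} y_i) is linear in a.
With a=0 it equals 60; the coefficient of a is -8 (from the two edges through A_3).
So -8·a + 60 = 2·14 = 28 ⇒ a = 4.

4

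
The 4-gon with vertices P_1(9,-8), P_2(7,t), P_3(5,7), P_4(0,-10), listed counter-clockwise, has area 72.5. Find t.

0

Write out the shoelace sum; only the two edges meeting at P_2 involve t:
2·Area = [(9·t − 7·(-8)) + (7·7 − 5·t)] + 40
       = 4·t + 145 = 145
⇒ t = 0.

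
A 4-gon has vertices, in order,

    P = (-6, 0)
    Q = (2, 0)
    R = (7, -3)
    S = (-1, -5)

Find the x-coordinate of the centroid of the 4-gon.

Apply the surveyor's formula. First the cross-terms c_i = x_i·y_{i+1} − x_{i+1}·y_i:
  0, -6, -38, -30  ⇒  2A = -74, A = -37.
Then Σ (x_i + x_{i+1})·c_i = -72, so x̄ = -72 / (6·(-37)) = 12/37.

12/37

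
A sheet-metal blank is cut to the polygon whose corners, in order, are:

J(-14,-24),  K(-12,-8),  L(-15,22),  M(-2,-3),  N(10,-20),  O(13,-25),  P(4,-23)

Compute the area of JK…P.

504

Apply the shoelace formula: 2A = Σ (x_i·y_{i+1} − x_{i+1}·y_i), indices taken mod 7.
Σ = (-176) + (-384) + (89) + (70) + (10) + (-199) + (-418) = -1008
Area = |Σ|/2 = 504.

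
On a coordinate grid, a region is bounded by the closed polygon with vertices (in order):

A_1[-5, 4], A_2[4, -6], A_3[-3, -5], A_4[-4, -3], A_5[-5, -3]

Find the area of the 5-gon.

36.5

Apply the shoelace formula: 2A = Σ (x_i·y_{i+1} − x_{i+1}·y_i), indices taken mod 5.
Σ = (14) + (-38) + (-11) + (-3) + (-35) = -73
Area = |Σ|/2 = 36.5.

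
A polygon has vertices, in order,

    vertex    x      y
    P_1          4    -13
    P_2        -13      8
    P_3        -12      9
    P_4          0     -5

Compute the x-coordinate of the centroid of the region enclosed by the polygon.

-43/9

Apply Gauss's area formula. First the cross-terms c_i = x_i·y_{i+1} − x_{i+1}·y_i:
  -137, -21, 60, 20  ⇒  2A = -78, A = -39.
Then Σ (x_i + x_{i+1})·c_i = 1118, so x̄ = 1118 / (6·(-39)) = -43/9.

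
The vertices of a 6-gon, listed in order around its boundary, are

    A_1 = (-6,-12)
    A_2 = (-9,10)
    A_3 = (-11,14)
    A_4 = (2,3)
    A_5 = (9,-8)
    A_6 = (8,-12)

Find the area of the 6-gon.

250

Apply the shoelace (surveyor's) formula: 2A = Σ (x_i·y_{i+1} − x_{i+1}·y_i), indices taken mod 6.
Σ = (-168) + (-16) + (-61) + (-43) + (-44) + (-168) = -500
Area = |Σ|/2 = 250.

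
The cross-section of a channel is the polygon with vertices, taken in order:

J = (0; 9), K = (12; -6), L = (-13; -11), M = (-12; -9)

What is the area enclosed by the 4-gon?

220.5

Cross-terms: -108, -210, -15, -108  ⇒  Σ = -441
Area = |Σ|/2 = 220.5.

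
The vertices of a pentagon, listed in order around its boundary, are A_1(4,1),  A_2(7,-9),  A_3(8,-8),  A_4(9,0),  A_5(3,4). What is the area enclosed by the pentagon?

Σ = (-43) + (16) + (72) + (36) + (-13) = 68
Area = |Σ|/2 = 34.

34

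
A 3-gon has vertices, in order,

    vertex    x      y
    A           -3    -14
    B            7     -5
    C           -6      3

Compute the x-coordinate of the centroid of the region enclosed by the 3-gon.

Apply the shoelace formula. First the cross-terms c_i = x_i·y_{i+1} − x_{i+1}·y_i:
  113, -9, 93  ⇒  2A = 197, A = 98.5.
Then Σ (x_i + x_{i+1})·c_i = -394, so x̄ = -394 / (6·98.5) = -2/3.

-2/3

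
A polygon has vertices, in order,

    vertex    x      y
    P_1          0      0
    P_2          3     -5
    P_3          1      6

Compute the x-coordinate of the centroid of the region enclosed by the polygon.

4/3

Apply the shoelace formula. First the cross-terms c_i = x_i·y_{i+1} − x_{i+1}·y_i:
  0, 23, 0  ⇒  2A = 23, A = 11.5.
Then Σ (x_i + x_{i+1})·c_i = 92, so x̄ = 92 / (6·11.5) = 4/3.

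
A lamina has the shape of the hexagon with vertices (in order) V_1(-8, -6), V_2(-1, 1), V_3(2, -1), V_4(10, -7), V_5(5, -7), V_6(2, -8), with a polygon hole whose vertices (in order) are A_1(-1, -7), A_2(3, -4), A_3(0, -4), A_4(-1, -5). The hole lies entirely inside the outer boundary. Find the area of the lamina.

72.5

Outer boundary:
Cross-terms: -14, -1, -4, -35, -26, -76  ⇒  Σ = -156
Area = |Σ|/2 = 78.
Hole:
Apply the shoelace (surveyor's) formula: 2A = Σ (x_i·y_{i+1} − x_{i+1}·y_i), indices taken mod 4.
Cross-terms: 25, -12, -4, 2  ⇒  Σ = 11
Area = |Σ|/2 = 5.5.
Net area = 78 − 5.5 = 72.5.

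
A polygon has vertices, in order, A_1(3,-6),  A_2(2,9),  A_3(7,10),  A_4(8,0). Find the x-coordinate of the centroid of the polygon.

Apply the surveyor's formula. First the cross-terms c_i = x_i·y_{i+1} − x_{i+1}·y_i:
  39, -43, -80, -48  ⇒  2A = -132, A = -66.
Then Σ (x_i + x_{i+1})·c_i = -1920, so x̄ = -1920 / (6·(-66)) = 160/33.

160/33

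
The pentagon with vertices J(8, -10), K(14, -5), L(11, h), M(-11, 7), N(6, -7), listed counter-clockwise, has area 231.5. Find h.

The doubled signed area Σ (x_i y_{i+1} − x_{i+1} y_i) is linear in h.
With h=0 it equals 263; the coefficient of h is 25 (from the two edges through L).
So 25·h + 263 = 2·231.5 = 463 ⇒ h = 8.

8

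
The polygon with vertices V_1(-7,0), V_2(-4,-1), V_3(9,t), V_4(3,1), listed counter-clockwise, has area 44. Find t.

Write out the shoelace sum; only the two edges meeting at V_3 involve t:
2·Area = [((-4)·t − 9·(-1)) + (9·1 − 3·t)] + 14
       = -7·t + 32 = 88
⇒ t = -8.

-8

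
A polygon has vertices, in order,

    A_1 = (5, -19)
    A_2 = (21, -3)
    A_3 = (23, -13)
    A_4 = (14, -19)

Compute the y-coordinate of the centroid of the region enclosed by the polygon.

Apply the shoelace (surveyor's) formula. First the cross-terms c_i = x_i·y_{i+1} − x_{i+1}·y_i:
  384, -204, -255, -171  ⇒  2A = -246, A = -123.
Then Σ (y_i + y_{i+1})·c_i = 9474, so ȳ = 9474 / (6·(-123)) = -1579/123.

-1579/123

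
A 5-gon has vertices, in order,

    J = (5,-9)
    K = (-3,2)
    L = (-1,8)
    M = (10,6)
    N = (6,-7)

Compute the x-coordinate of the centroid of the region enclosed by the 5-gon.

3.5

Apply Gauss's area formula. First the cross-terms c_i = x_i·y_{i+1} − x_{i+1}·y_i:
  -17, -22, -86, -106, -19  ⇒  2A = -250, A = -125.
Then Σ (x_i + x_{i+1})·c_i = -2625, so x̄ = -2625 / (6·(-125)) = 3.5.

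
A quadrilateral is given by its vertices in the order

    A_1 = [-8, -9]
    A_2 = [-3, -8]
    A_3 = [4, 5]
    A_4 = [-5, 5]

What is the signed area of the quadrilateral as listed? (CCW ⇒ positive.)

92

Apply Gauss's area formula: 2A = Σ (x_i·y_{i+1} − x_{i+1}·y_i), indices taken mod 4.
Σ = (37) + (17) + (45) + (85) = 184
Signed area = Σ/2 = 92 (positive ⇒ counter-clockwise traversal).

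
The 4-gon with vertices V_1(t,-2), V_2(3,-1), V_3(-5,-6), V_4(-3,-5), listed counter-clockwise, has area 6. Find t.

4

The doubled signed area Σ (x_i y_{i+1} − x_{i+1} y_i) is linear in t.
With t=0 it equals -4; the coefficient of t is 4 (from the two edges through V_1).
So 4·t + -4 = 2·6 = 12 ⇒ t = 4.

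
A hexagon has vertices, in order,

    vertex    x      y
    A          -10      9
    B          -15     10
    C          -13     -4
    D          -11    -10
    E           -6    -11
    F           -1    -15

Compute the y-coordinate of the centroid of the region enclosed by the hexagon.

Apply the shoelace (surveyor's) formula. First the cross-terms c_i = x_i·y_{i+1} − x_{i+1}·y_i:
  35, 190, 86, 61, 79, -159  ⇒  2A = 292, A = 146.
Then Σ (y_i + y_{i+1})·c_i = -1780, so ȳ = -1780 / (6·146) = -445/219.

-445/219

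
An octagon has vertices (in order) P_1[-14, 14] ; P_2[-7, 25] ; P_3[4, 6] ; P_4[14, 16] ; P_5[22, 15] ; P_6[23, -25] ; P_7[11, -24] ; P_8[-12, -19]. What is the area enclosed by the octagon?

1329.5

Apply the shoelace formula: 2A = Σ (x_i·y_{i+1} − x_{i+1}·y_i), indices taken mod 8.
P_1→P_2: (-14)(25) − (-7)(14) = -252
P_2→P_3: (-7)(6) − (4)(25) = -142
P_3→P_4: (4)(16) − (14)(6) = -20
P_4→P_5: (14)(15) − (22)(16) = -142
P_5→P_6: (22)(-25) − (23)(15) = -895
P_6→P_7: (23)(-24) − (11)(-25) = -277
P_7→P_8: (11)(-19) − (-12)(-24) = -497
P_8→P_1: (-12)(14) − (-14)(-19) = -434
Σ = -2659
Area = |Σ|/2 = 1329.5.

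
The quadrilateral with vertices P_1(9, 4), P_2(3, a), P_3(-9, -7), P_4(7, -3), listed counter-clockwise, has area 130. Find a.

9

Write out the shoelace sum; only the two edges meeting at P_2 involve a:
2·Area = [(9·a − 3·4) + (3·(-7) − (-9)·a)] + 131
       = 18·a + 98 = 260
⇒ a = 9.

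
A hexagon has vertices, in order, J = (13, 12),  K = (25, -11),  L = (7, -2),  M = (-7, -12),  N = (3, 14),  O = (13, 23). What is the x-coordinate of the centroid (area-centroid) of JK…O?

Apply the shoelace formula. First the cross-terms c_i = x_i·y_{i+1} − x_{i+1}·y_i:
  -443, 27, -98, -62, -113, -143  ⇒  2A = -832, A = -416.
Then Σ (x_i + x_{i+1})·c_i = -21248, so x̄ = -21248 / (6·(-416)) = 332/39.

332/39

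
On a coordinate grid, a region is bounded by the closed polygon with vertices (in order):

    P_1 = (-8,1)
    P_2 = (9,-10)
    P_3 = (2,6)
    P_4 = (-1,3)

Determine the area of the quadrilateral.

90

Apply the shoelace formula: 2A = Σ (x_i·y_{i+1} − x_{i+1}·y_i), indices taken mod 4.
Σ = (71) + (74) + (12) + (23) = 180
Area = |Σ|/2 = 90.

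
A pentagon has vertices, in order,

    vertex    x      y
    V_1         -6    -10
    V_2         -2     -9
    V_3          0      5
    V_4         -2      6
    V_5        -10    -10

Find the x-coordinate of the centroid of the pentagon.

Apply Gauss's area formula. First the cross-terms c_i = x_i·y_{i+1} − x_{i+1}·y_i:
  34, -10, 10, 80, 40  ⇒  2A = 154, A = 77.
Then Σ (x_i + x_{i+1})·c_i = -1872, so x̄ = -1872 / (6·77) = -312/77.

-312/77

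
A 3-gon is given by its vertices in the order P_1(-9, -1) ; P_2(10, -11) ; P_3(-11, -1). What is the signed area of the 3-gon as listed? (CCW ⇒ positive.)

-10

Σ = (109) + (-131) + (2) = -20
Signed area = Σ/2 = -10 (negative ⇒ clockwise traversal).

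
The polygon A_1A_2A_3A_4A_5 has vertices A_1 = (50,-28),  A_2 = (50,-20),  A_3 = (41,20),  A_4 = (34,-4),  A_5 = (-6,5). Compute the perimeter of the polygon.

|A_1A_2| = √((0)² + (8)²) = √64 = 8
|A_2A_3| = √((-9)² + (40)²) = √1681 = 41
|A_3A_4| = √((-7)² + (-24)²) = √625 = 25
|A_4A_5| = √((-40)² + (9)²) = √1681 = 41
|A_5A_1| = √((56)² + (-33)²) = √4225 = 65
Perimeter = 8 + 41 + 25 + 41 + 65 = 180.

180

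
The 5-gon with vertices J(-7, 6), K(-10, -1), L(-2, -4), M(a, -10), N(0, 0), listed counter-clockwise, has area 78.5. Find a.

Write out the shoelace sum; only the two edges meeting at M involve a:
2·Area = [((-2)·(-10) − a·(-4)) + (a·0 − 0·(-10))] + 105
       = 4·a + 125 = 157
⇒ a = 8.

8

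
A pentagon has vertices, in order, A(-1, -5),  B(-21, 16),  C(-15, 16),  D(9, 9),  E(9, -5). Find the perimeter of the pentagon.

|AB| = √((-20)² + (21)²) = √841 = 29
|BC| = √((6)² + (0)²) = √36 = 6
|CD| = √((24)² + (-7)²) = √625 = 25
|DE| = √((0)² + (-14)²) = √196 = 14
|EA| = √((-10)² + (0)²) = √100 = 10
Perimeter = 29 + 6 + 25 + 14 + 10 = 84.

84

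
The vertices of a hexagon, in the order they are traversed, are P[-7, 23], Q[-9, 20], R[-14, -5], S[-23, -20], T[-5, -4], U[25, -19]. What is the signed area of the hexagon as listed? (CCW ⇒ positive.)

593

Apply the shoelace formula: 2A = Σ (x_i·y_{i+1} − x_{i+1}·y_i), indices taken mod 6.
Σ = (67) + (325) + (165) + (-8) + (195) + (442) = 1186
Signed area = Σ/2 = 593 (positive ⇒ counter-clockwise traversal).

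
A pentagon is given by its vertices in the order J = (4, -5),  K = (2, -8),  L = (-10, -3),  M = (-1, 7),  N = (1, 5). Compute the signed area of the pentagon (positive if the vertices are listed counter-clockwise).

-109

Apply Gauss's area formula: 2A = Σ (x_i·y_{i+1} − x_{i+1}·y_i), indices taken mod 5.
Σ = (-22) + (-86) + (-73) + (-12) + (-25) = -218
Signed area = Σ/2 = -109 (negative ⇒ clockwise traversal).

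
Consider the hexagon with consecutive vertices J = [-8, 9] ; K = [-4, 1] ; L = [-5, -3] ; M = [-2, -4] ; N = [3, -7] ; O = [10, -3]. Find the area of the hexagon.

106

Apply Gauss's area formula: 2A = Σ (x_i·y_{i+1} − x_{i+1}·y_i), indices taken mod 6.
Σ = (28) + (17) + (14) + (26) + (61) + (66) = 212
Area = |Σ|/2 = 106.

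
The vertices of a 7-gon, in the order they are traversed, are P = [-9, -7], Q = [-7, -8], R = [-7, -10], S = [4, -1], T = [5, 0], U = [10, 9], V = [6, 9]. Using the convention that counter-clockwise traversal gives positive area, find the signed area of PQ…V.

Apply the shoelace formula: 2A = Σ (x_i·y_{i+1} − x_{i+1}·y_i), indices taken mod 7.
Σ = (23) + (14) + (47) + (5) + (45) + (36) + (39) = 209
Signed area = Σ/2 = 104.5 (positive ⇒ counter-clockwise traversal).

104.5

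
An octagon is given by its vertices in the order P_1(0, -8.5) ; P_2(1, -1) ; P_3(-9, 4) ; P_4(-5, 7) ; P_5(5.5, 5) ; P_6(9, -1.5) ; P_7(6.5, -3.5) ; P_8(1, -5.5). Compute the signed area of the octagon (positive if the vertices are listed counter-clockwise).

P_1→P_2: (0)(-1) − (1)(-8.5) = 8.5
P_2→P_3: (1)(4) − (-9)(-1) = -5
P_3→P_4: (-9)(7) − (-5)(4) = -43
P_4→P_5: (-5)(5) − (5.5)(7) = -63.5
P_5→P_6: (5.5)(-1.5) − (9)(5) = -53.25
P_6→P_7: (9)(-3.5) − (6.5)(-1.5) = -21.75
P_7→P_8: (6.5)(-5.5) − (1)(-3.5) = -32.25
P_8→P_1: (1)(-8.5) − (0)(-5.5) = -8.5
Σ = -218.75
Signed area = Σ/2 = -109.375 (negative ⇒ clockwise traversal).

-109.375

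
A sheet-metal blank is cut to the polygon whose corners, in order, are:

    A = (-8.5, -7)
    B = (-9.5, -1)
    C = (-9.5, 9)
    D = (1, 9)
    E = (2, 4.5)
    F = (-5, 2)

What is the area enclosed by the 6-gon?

Apply the surveyor's formula: 2A = Σ (x_i·y_{i+1} − x_{i+1}·y_i), indices taken mod 6.
Σ = (-58) + (-95) + (-94.5) + (-13.5) + (26.5) + (52) = -182.5
Area = |Σ|/2 = 91.25.

91.25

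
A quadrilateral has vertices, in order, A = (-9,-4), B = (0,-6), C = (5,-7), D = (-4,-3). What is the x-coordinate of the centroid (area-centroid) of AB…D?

-118/45

Apply the shoelace (surveyor's) formula. First the cross-terms c_i = x_i·y_{i+1} − x_{i+1}·y_i:
  54, 30, -43, -11  ⇒  2A = 30, A = 15.
Then Σ (x_i + x_{i+1})·c_i = -236, so x̄ = -236 / (6·15) = -118/45.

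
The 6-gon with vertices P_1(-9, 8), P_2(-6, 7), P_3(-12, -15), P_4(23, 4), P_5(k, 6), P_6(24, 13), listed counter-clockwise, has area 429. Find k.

The doubled signed area Σ (x_i y_{i+1} − x_{i+1} y_i) is linear in k.
With k=0 it equals 759; the coefficient of k is 9 (from the two edges through P_5).
So 9·k + 759 = 2·429 = 858 ⇒ k = 11.

11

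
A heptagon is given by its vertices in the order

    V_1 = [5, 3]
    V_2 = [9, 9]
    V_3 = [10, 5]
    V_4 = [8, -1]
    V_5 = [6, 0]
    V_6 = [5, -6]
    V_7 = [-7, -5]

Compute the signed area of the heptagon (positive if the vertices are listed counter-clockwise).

-85

Apply the shoelace formula: 2A = Σ (x_i·y_{i+1} − x_{i+1}·y_i), indices taken mod 7.
Cross-terms: 18, -45, -50, 6, -36, -67, 4  ⇒  Σ = -170
Signed area = Σ/2 = -85 (negative ⇒ clockwise traversal).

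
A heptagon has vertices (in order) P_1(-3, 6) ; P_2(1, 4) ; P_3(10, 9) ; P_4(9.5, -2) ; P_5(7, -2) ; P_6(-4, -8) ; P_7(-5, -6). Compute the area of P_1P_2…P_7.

Apply the shoelace (surveyor's) formula: 2A = Σ (x_i·y_{i+1} − x_{i+1}·y_i), indices taken mod 7.
Cross-terms: -18, -31, -105.5, -5, -64, -16, -48  ⇒  Σ = -287.5
Area = |Σ|/2 = 143.75.

143.75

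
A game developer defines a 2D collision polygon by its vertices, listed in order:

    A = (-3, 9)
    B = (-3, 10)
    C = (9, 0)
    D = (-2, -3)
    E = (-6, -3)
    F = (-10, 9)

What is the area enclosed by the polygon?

139.5

Apply the shoelace (surveyor's) formula: 2A = Σ (x_i·y_{i+1} − x_{i+1}·y_i), indices taken mod 6.
Σ = (-3) + (-90) + (-27) + (-12) + (-84) + (-63) = -279
Area = |Σ|/2 = 139.5.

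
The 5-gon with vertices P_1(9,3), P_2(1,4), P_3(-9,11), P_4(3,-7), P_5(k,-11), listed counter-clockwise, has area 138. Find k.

The doubled signed area Σ (x_i y_{i+1} − x_{i+1} y_i) is linear in k.
With k=0 it equals 176; the coefficient of k is 10 (from the two edges through P_5).
So 10·k + 176 = 2·138 = 276 ⇒ k = 10.

10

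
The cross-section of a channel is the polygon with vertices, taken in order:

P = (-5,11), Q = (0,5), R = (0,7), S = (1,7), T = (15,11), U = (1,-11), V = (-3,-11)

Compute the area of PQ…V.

217

Cross-terms: -25, 0, -7, -94, -176, -44, -88  ⇒  Σ = -434
Area = |Σ|/2 = 217.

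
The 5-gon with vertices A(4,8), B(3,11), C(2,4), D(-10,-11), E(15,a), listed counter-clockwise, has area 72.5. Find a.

12

Write out the shoelace sum; only the two edges meeting at E involve a:
2·Area = [((-10)·a − 15·(-11)) + (15·8 − 4·a)] + 28
       = -14·a + 313 = 145
⇒ a = 12.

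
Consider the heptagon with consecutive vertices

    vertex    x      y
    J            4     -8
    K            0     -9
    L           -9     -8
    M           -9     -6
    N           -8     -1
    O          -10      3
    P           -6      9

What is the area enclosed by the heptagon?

J→K: (4)(-9) − (0)(-8) = -36
K→L: (0)(-8) − (-9)(-9) = -81
L→M: (-9)(-6) − (-9)(-8) = -18
M→N: (-9)(-1) − (-8)(-6) = -39
N→O: (-8)(3) − (-10)(-1) = -34
O→P: (-10)(9) − (-6)(3) = -72
P→J: (-6)(-8) − (4)(9) = 12
Σ = -268
Area = |Σ|/2 = 134.

134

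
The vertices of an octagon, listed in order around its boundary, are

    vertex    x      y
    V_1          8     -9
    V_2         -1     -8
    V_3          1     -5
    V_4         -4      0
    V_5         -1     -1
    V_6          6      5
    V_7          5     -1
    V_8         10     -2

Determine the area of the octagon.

Apply the shoelace (surveyor's) formula: 2A = Σ (x_i·y_{i+1} − x_{i+1}·y_i), indices taken mod 8.
Cross-terms: -73, 13, -20, 4, 1, -31, 0, -74  ⇒  Σ = -180
Area = |Σ|/2 = 90.

90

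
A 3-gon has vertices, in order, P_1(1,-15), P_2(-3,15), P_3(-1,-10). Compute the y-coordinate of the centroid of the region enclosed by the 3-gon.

Apply the shoelace formula. First the cross-terms c_i = x_i·y_{i+1} − x_{i+1}·y_i:
  -30, 45, 25  ⇒  2A = 40, A = 20.
Then Σ (y_i + y_{i+1})·c_i = -400, so ȳ = -400 / (6·20) = -10/3.

-10/3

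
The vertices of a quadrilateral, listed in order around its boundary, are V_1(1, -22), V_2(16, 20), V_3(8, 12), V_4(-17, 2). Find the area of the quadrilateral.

498

Apply Gauss's area formula: 2A = Σ (x_i·y_{i+1} − x_{i+1}·y_i), indices taken mod 4.
Σ = (372) + (32) + (220) + (372) = 996
Area = |Σ|/2 = 498.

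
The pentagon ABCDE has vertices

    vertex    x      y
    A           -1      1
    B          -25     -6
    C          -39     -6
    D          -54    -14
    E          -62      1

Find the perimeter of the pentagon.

|AB| = √((-24)² + (-7)²) = √625 = 25
|BC| = √((-14)² + (0)²) = √196 = 14
|CD| = √((-15)² + (-8)²) = √289 = 17
|DE| = √((-8)² + (15)²) = √289 = 17
|EA| = √((61)² + (0)²) = √3721 = 61
Perimeter = 25 + 14 + 17 + 17 + 61 = 134.

134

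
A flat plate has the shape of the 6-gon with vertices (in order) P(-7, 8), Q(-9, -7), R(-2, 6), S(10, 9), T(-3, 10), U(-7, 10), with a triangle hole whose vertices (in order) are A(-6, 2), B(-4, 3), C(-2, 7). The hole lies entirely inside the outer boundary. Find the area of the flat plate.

Outer boundary:
Cross-terms: 121, -68, -78, 127, 40, 14  ⇒  Σ = 156
Area = |Σ|/2 = 78.
Hole:
Σ = (-10) + (-22) + (38) = 6
Area = |Σ|/2 = 3.
Net area = 78 − 3 = 75.

75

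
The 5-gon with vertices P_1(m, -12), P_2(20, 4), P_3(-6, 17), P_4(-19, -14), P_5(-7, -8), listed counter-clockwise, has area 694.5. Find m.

Write out the shoelace sum; only the two edges meeting at P_1 involve m:
2·Area = [((-7)·(-12) − m·(-8)) + (m·4 − 20·(-12))] + 825
       = 12·m + 1149 = 1389
⇒ m = 20.

20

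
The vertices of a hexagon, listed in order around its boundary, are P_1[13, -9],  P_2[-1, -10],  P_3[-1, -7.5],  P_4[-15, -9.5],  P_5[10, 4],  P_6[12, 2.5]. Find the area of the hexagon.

Σ = (-139) + (-2.5) + (-103) + (35) + (-23) + (-140.5) = -373
Area = |Σ|/2 = 186.5.

186.5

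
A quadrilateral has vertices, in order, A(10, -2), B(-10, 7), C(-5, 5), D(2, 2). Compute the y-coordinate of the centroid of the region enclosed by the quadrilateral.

Apply Gauss's area formula. First the cross-terms c_i = x_i·y_{i+1} − x_{i+1}·y_i:
  50, -15, -20, -24  ⇒  2A = -9, A = -4.5.
Then Σ (y_i + y_{i+1})·c_i = -70, so ȳ = -70 / (6·(-4.5)) = 70/27.

70/27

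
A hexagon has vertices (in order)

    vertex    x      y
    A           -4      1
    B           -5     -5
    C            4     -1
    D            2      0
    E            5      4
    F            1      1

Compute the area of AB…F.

33

Apply the shoelace (surveyor's) formula: 2A = Σ (x_i·y_{i+1} − x_{i+1}·y_i), indices taken mod 6.
A→B: (-4)(-5) − (-5)(1) = 25
B→C: (-5)(-1) − (4)(-5) = 25
C→D: (4)(0) − (2)(-1) = 2
D→E: (2)(4) − (5)(0) = 8
E→F: (5)(1) − (1)(4) = 1
F→A: (1)(1) − (-4)(1) = 5
Σ = 66
Area = |Σ|/2 = 33.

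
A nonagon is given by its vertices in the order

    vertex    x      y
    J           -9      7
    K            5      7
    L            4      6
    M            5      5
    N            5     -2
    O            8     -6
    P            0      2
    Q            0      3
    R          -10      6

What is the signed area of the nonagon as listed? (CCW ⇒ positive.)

J→K: (-9)(7) − (5)(7) = -98
K→L: (5)(6) − (4)(7) = 2
L→M: (4)(5) − (5)(6) = -10
M→N: (5)(-2) − (5)(5) = -35
N→O: (5)(-6) − (8)(-2) = -14
O→P: (8)(2) − (0)(-6) = 16
P→Q: (0)(3) − (0)(2) = 0
Q→R: (0)(6) − (-10)(3) = 30
R→J: (-10)(7) − (-9)(6) = -16
Σ = -125
Signed area = Σ/2 = -62.5 (negative ⇒ clockwise traversal).

-62.5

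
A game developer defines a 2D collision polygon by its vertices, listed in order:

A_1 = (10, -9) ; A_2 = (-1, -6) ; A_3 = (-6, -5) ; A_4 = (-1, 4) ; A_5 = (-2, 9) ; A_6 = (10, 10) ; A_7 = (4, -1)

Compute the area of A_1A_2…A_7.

Apply the surveyor's formula: 2A = Σ (x_i·y_{i+1} − x_{i+1}·y_i), indices taken mod 7.
Σ = (-69) + (-31) + (-29) + (-1) + (-110) + (-50) + (-26) = -316
Area = |Σ|/2 = 158.

158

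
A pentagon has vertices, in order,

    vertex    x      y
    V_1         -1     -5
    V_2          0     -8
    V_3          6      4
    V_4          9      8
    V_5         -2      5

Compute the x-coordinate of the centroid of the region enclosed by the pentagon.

Apply Gauss's area formula. First the cross-terms c_i = x_i·y_{i+1} − x_{i+1}·y_i:
  8, 48, 12, 61, 15  ⇒  2A = 144, A = 72.
Then Σ (x_i + x_{i+1})·c_i = 842, so x̄ = 842 / (6·72) = 421/216.

421/216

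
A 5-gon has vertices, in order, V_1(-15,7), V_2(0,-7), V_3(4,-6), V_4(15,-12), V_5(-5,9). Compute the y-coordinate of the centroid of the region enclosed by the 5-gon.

Apply the shoelace formula. First the cross-terms c_i = x_i·y_{i+1} − x_{i+1}·y_i:
  105, 28, 42, 75, 100  ⇒  2A = 350, A = 175.
Then Σ (y_i + y_{i+1})·c_i = 255, so ȳ = 255 / (6·175) = 17/70.

17/70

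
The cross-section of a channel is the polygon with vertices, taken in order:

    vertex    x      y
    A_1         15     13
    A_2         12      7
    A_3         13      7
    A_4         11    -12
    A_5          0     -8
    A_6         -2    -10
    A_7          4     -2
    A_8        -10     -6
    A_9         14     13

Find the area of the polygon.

227

Apply Gauss's area formula: 2A = Σ (x_i·y_{i+1} − x_{i+1}·y_i), indices taken mod 9.
A_1→A_2: (15)(7) − (12)(13) = -51
A_2→A_3: (12)(7) − (13)(7) = -7
A_3→A_4: (13)(-12) − (11)(7) = -233
A_4→A_5: (11)(-8) − (0)(-12) = -88
A_5→A_6: (0)(-10) − (-2)(-8) = -16
A_6→A_7: (-2)(-2) − (4)(-10) = 44
A_7→A_8: (4)(-6) − (-10)(-2) = -44
A_8→A_9: (-10)(13) − (14)(-6) = -46
A_9→A_1: (14)(13) − (15)(13) = -13
Σ = -454
Area = |Σ|/2 = 227.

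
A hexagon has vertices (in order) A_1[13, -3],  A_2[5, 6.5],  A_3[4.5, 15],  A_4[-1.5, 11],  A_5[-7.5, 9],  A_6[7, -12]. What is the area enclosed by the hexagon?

224.125

Apply Gauss's area formula: 2A = Σ (x_i·y_{i+1} − x_{i+1}·y_i), indices taken mod 6.
Cross-terms: 99.5, 45.75, 72, 69, 27, 135  ⇒  Σ = 448.25
Area = |Σ|/2 = 224.125.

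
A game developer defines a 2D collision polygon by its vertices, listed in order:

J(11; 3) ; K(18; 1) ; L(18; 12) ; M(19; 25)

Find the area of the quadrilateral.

Σ = (-43) + (198) + (222) + (-218) = 159
Area = |Σ|/2 = 79.5.

79.5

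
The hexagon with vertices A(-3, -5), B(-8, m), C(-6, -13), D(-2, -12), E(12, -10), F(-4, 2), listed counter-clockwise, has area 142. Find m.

0

The doubled signed area Σ (x_i y_{i+1} − x_{i+1} y_i) is linear in m.
With m=0 it equals 284; the coefficient of m is 3 (from the two edges through B).
So 3·m + 284 = 2·142 = 284 ⇒ m = 0.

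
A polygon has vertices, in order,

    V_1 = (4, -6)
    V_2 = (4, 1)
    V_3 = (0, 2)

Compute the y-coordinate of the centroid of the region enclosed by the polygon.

Apply the shoelace formula. First the cross-terms c_i = x_i·y_{i+1} − x_{i+1}·y_i:
  28, 8, -8  ⇒  2A = 28, A = 14.
Then Σ (y_i + y_{i+1})·c_i = -84, so ȳ = -84 / (6·14) = -1.

-1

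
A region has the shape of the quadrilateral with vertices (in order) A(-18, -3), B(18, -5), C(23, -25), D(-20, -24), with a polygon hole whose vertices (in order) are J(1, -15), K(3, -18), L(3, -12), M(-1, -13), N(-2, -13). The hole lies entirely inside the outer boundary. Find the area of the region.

Outer boundary:
Σ = (144) + (-335) + (-1052) + (-372) = -1615
Area = |Σ|/2 = 807.5.
Hole:
Apply the shoelace (surveyor's) formula: 2A = Σ (x_i·y_{i+1} − x_{i+1}·y_i), indices taken mod 5.
Cross-terms: 27, 18, -51, -13, 43  ⇒  Σ = 24
Area = |Σ|/2 = 12.
Net area = 807.5 − 12 = 795.5.

795.5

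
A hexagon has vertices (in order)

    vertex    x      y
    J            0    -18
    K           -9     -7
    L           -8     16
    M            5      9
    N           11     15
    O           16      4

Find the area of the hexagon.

Cross-terms: -162, -200, -152, -24, -196, -288  ⇒  Σ = -1022
Area = |Σ|/2 = 511.

511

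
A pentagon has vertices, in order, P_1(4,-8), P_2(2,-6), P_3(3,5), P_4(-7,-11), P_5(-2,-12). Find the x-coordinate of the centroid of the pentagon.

Apply the shoelace formula. First the cross-terms c_i = x_i·y_{i+1} − x_{i+1}·y_i:
  -8, 28, 2, 62, 64  ⇒  2A = 148, A = 74.
Then Σ (x_i + x_{i+1})·c_i = -346, so x̄ = -346 / (6·74) = -173/222.

-173/222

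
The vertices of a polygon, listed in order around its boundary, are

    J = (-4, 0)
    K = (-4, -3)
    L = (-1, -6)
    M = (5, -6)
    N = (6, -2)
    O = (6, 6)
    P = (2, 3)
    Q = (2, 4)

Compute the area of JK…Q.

83.5

Apply the shoelace (surveyor's) formula: 2A = Σ (x_i·y_{i+1} − x_{i+1}·y_i), indices taken mod 8.
Σ = (12) + (21) + (36) + (26) + (48) + (6) + (2) + (16) = 167
Area = |Σ|/2 = 83.5.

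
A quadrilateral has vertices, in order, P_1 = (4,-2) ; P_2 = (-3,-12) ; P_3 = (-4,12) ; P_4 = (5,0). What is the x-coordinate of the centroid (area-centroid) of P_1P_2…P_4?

Apply the surveyor's formula. First the cross-terms c_i = x_i·y_{i+1} − x_{i+1}·y_i:
  -54, -84, -60, -10  ⇒  2A = -208, A = -104.
Then Σ (x_i + x_{i+1})·c_i = 384, so x̄ = 384 / (6·(-104)) = -8/13.

-8/13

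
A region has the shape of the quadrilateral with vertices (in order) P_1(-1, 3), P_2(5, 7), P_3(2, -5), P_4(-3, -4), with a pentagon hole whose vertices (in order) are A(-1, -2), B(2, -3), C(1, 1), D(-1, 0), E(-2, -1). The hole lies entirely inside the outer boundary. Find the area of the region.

40

Outer boundary:
Apply Gauss's area formula: 2A = Σ (x_i·y_{i+1} − x_{i+1}·y_i), indices taken mod 4.
Σ = (-22) + (-39) + (-23) + (-13) = -97
Area = |Σ|/2 = 48.5.
Hole:
Apply the shoelace formula: 2A = Σ (x_i·y_{i+1} − x_{i+1}·y_i), indices taken mod 5.
A→B: (-1)(-3) − (2)(-2) = 7
B→C: (2)(1) − (1)(-3) = 5
C→D: (1)(0) − (-1)(1) = 1
D→E: (-1)(-1) − (-2)(0) = 1
E→A: (-2)(-2) − (-1)(-1) = 3
Σ = 17
Area = |Σ|/2 = 8.5.
Net area = 48.5 − 8.5 = 40.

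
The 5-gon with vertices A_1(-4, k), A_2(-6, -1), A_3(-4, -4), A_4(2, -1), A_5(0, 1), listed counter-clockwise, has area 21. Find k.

0

The doubled signed area Σ (x_i y_{i+1} − x_{i+1} y_i) is linear in k.
With k=0 it equals 42; the coefficient of k is 6 (from the two edges through A_1).
So 6·k + 42 = 2·21 = 42 ⇒ k = 0.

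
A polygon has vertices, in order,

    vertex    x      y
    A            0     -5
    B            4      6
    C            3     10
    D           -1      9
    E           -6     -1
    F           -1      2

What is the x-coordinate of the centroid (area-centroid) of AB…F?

Apply the shoelace formula. First the cross-terms c_i = x_i·y_{i+1} − x_{i+1}·y_i:
  20, 22, 37, 55, -13, 5  ⇒  2A = 126, A = 63.
Then Σ (x_i + x_{i+1})·c_i = 9, so x̄ = 9 / (6·63) = 1/42.

1/42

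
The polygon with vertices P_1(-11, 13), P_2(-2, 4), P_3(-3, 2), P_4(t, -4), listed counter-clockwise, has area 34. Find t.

10

Write out the shoelace sum; only the two edges meeting at P_4 involve t:
2·Area = [((-3)·(-4) − t·2) + (t·13 − (-11)·(-4))] + -10
       = 11·t + -42 = 68
⇒ t = 10.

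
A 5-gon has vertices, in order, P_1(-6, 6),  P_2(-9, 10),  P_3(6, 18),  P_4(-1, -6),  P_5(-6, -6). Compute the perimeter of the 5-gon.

64

|P_1P_2| = √((-3)² + (4)²) = √25 = 5
|P_2P_3| = √((15)² + (8)²) = √289 = 17
|P_3P_4| = √((-7)² + (-24)²) = √625 = 25
|P_4P_5| = √((-5)² + (0)²) = √25 = 5
|P_5P_1| = √((0)² + (12)²) = √144 = 12
Perimeter = 5 + 17 + 25 + 5 + 12 = 64.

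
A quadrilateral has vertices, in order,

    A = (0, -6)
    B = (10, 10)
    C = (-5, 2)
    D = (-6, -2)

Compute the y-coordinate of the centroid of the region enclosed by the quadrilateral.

66/47

Apply the shoelace formula. First the cross-terms c_i = x_i·y_{i+1} − x_{i+1}·y_i:
  60, 70, 22, 36  ⇒  2A = 188, A = 94.
Then Σ (y_i + y_{i+1})·c_i = 792, so ȳ = 792 / (6·94) = 66/47.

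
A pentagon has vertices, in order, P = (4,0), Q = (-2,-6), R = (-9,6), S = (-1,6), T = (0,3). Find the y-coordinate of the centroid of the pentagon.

Apply the shoelace (surveyor's) formula. First the cross-terms c_i = x_i·y_{i+1} − x_{i+1}·y_i:
  -24, -66, -48, -3, -12  ⇒  2A = -153, A = -76.5.
Then Σ (y_i + y_{i+1})·c_i = -495, so ȳ = -495 / (6·(-76.5)) = 55/51.

55/51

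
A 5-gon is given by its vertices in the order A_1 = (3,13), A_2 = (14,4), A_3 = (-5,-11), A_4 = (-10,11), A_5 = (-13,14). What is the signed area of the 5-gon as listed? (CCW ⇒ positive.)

Σ = (-170) + (-134) + (-165) + (3) + (-211) = -677
Signed area = Σ/2 = -338.5 (negative ⇒ clockwise traversal).

-338.5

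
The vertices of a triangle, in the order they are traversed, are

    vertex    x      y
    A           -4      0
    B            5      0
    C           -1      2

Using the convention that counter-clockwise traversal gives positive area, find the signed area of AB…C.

Apply Gauss's area formula: 2A = Σ (x_i·y_{i+1} − x_{i+1}·y_i), indices taken mod 3.
Cross-terms: 0, 10, 8  ⇒  Σ = 18
Signed area = Σ/2 = 9 (positive ⇒ counter-clockwise traversal).

9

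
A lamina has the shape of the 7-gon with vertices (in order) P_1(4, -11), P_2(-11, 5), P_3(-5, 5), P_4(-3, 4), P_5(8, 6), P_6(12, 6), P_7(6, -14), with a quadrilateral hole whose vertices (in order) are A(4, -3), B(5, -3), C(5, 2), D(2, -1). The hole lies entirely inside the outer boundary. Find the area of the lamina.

Outer boundary:
Σ = (-101) + (-30) + (-5) + (-50) + (-24) + (-204) + (-10) = -424
Area = |Σ|/2 = 212.
Hole:
Apply the shoelace formula: 2A = Σ (x_i·y_{i+1} − x_{i+1}·y_i), indices taken mod 4.
A→B: (4)(-3) − (5)(-3) = 3
B→C: (5)(2) − (5)(-3) = 25
C→D: (5)(-1) − (2)(2) = -9
D→A: (2)(-3) − (4)(-1) = -2
Σ = 17
Area = |Σ|/2 = 8.5.
Net area = 212 − 8.5 = 203.5.

203.5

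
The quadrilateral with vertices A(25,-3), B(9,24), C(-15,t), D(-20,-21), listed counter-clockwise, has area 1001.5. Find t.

Write out the shoelace sum; only the two edges meeting at C involve t:
2·Area = [(9·t − (-15)·24) + ((-15)·(-21) − (-20)·t)] + 1212
       = 29·t + 1887 = 2003
⇒ t = 4.

4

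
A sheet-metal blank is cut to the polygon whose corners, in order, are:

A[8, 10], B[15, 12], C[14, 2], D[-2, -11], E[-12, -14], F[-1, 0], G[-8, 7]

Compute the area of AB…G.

301.5

A→B: (8)(12) − (15)(10) = -54
B→C: (15)(2) − (14)(12) = -138
C→D: (14)(-11) − (-2)(2) = -150
D→E: (-2)(-14) − (-12)(-11) = -104
E→F: (-12)(0) − (-1)(-14) = -14
F→G: (-1)(7) − (-8)(0) = -7
G→A: (-8)(10) − (8)(7) = -136
Σ = -603
Area = |Σ|/2 = 301.5.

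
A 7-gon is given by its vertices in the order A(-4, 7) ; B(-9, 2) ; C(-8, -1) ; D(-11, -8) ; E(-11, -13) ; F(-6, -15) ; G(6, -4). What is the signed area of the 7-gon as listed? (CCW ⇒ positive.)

207.5

Apply Gauss's area formula: 2A = Σ (x_i·y_{i+1} − x_{i+1}·y_i), indices taken mod 7.
A→B: (-4)(2) − (-9)(7) = 55
B→C: (-9)(-1) − (-8)(2) = 25
C→D: (-8)(-8) − (-11)(-1) = 53
D→E: (-11)(-13) − (-11)(-8) = 55
E→F: (-11)(-15) − (-6)(-13) = 87
F→G: (-6)(-4) − (6)(-15) = 114
G→A: (6)(7) − (-4)(-4) = 26
Σ = 415
Signed area = Σ/2 = 207.5 (positive ⇒ counter-clockwise traversal).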